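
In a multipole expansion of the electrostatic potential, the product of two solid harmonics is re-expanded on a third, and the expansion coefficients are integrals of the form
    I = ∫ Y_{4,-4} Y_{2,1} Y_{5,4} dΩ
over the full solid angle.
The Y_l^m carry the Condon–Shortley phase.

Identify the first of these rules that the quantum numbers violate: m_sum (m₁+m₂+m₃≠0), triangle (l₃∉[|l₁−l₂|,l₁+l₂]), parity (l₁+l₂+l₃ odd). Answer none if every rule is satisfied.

m_sum

Σmᵢ = 1  ✗
l₃∈[|l₁−l₂|,l₁+l₂]=[2,6], have l₃=5
Σlᵢ = 11 ⇒ odd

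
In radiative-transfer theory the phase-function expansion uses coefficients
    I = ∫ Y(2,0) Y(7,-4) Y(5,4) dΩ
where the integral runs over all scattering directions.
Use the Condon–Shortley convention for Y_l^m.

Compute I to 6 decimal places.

0.145565

Rules hold: Σm=0, L=14 even, 5≤5≤9.
N = 5·15·11 = 825
Δ = 4!·0!·10!/15! = 1/15015
Racah Σ t=2..2: t=2:+1/57600 = 1/57600
⇒ 3j(2 7 5; 0 0 0)² = 21/715, sgn -1
Racah Σ t=2..2: t=2:+1/1451520 = 1/1451520
⇒ 3j(2 7 5; 0 -4 4)² = 1/91, sgn -1
4πI² = N·(3j₀)²·(3jₘ)² = 45/169
I = +1·√(0.266272/4π) = 0.14556534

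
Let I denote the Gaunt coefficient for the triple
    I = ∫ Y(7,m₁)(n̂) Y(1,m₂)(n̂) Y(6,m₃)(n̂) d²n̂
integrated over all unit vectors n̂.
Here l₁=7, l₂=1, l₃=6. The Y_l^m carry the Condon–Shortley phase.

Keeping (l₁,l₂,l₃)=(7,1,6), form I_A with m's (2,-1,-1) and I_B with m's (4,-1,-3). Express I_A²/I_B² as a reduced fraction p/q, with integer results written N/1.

Shared (l₁,l₂,l₃)=(7,1,6): N and (l;000)² cancel in I_A²/I_B².
A: Δ = 2!·12!·0!/15! = 1/1365; Racah Σ t=0..0: t=0:+1/1209600 = 1/1209600; ⇒ 3j(7 1 6; 2 -1 -1)² = 12/455, sgn -1
B: Δ = 2!·12!·0!/15! = 1/1365; Racah Σ t=0..0: t=0:+1/4354560 = 1/4354560; ⇒ 3j(7 1 6; 4 -1 -3)² = 11/273, sgn -1
I_A²/I_B² = (12/455)/(11/273) = 36/55

36/55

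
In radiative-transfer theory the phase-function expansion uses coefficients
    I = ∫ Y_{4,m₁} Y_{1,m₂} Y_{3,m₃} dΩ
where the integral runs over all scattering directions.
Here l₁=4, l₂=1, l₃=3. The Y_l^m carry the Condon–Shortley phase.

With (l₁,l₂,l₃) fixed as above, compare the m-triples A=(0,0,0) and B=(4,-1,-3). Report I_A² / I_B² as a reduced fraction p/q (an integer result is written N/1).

Same 4,1,3: normalisation and zero-m 3j drop out of the ratio.
A: Δ: 2! 6! 0! / 9! → 1/252; sum: t=1:−1/36 = -1/36; 3j²(4 1 3; 0 0 0) = Δ·Π!·Σ² = 4/63  (sign +1)
B: Δ: 2! 6! 0! / 9! → 1/252; sum: t=0:+1/1440 = 1/1440; 3j²(4 1 3; 4 -1 -3) = Δ·Π!·Σ² = 1/9  (sign +1)
I_A²/I_B² = (4/63)/(1/9) = 4/7

4/7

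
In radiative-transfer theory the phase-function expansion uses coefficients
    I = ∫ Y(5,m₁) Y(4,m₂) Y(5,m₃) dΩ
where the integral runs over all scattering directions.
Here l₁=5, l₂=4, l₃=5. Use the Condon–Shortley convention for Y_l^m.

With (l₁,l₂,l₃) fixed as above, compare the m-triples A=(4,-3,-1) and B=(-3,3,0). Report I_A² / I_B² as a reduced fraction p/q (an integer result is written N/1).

l's match ⇒ only the (l;m) 3-j factors differ between A and B.
A: triangle coeff Δ(5,4,5) = 1/3153150; Σ_t [0,1]: t=0:+1/17280 t=1:−1/103680 = 1/20736; (3j)²=10/429 [(5 4 5; 4 -3 -1)], sign=+1
B: triangle coeff Δ(5,4,5) = 1/3153150; Σ_t [3,4]: t=3:−1/17280 t=4:+1/6912 = 1/11520; (3j)²=2/143 [(5 4 5; -3 3 0)], sign=-1
I_A²/I_B² = (10/429)/(2/143) = 5/3

5/3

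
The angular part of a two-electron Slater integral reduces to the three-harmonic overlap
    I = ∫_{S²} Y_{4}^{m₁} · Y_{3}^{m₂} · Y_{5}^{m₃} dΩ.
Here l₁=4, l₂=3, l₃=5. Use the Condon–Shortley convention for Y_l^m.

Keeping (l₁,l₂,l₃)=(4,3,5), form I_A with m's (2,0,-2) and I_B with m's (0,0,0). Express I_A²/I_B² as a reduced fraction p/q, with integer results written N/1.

Shared (l₁,l₂,l₃)=(4,3,5): N and (l;000)² cancel in I_A²/I_B².
A: Δ = 2!·6!·4!/13! = 1/180180; Racah Σ t=0..2: t=0:+1/576 t=1:−1/480 t=2:+1/8640 = -1/4320; ⇒ 3j(4 3 5; 2 0 -2)² = 1/2145, sgn +1
B: Δ = 2!·6!·4!/13! = 1/180180; Racah Σ t=0..2: t=0:+1/576 t=1:−1/144 t=2:+1/576 = -1/288; ⇒ 3j(4 3 5; 0 0 0)² = 20/1001, sgn +1
I_A²/I_B² = (1/2145)/(20/1001) = 7/300

7/300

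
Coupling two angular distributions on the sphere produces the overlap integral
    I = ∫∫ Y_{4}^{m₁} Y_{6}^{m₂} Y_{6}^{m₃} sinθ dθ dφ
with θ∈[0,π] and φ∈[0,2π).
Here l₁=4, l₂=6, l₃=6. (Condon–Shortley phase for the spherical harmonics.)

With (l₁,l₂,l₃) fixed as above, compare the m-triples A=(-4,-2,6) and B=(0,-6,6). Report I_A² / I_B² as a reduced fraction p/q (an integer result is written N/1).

Shared (l₁,l₂,l₃)=(4,6,6): N and (l;000)² cancel in I_A²/I_B².
A: Δ = 4!·4!·8!/17! = 1/15315300; Racah Σ t=4..4: t=4:+1/23224320 = 1/23224320; ⇒ 3j(4 6 6; -4 -2 6)² = 1/442, sgn +1
B: Δ = 4!·4!·8!/17! = 1/15315300; Racah Σ t=0..0: t=0:+1/23224320 = 1/23224320; ⇒ 3j(4 6 6; 0 -6 6)² = 99/6188, sgn +1
I_A²/I_B² = (1/442)/(99/6188) = 14/99

14/99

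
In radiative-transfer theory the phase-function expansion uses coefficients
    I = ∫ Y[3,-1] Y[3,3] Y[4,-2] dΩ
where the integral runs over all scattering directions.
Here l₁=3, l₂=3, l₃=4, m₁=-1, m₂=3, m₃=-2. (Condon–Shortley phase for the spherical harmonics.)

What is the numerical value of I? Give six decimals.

m-sum 0 ✓  L=10 even ✓  0≤4≤6 ✓
Π(2lᵢ+1) = 7×7×9 = 441
triangle coeff Δ(3,3,4) = 1/34650
Σ_t [0,2]: t=0:+1/72 t=1:−1/16 t=2:+1/72 = -5/144
(3j)²=2/77 [(3 3 4; 0 0 0)], sign=-1
Σ_t [2,2]: t=2:+1/192 = 1/192
(3j)²=3/77 [(3 3 4; -1 3 -2)], sign=+1
⇒ 4πI² = 54/121
I = (-1)√(54/121/(4π)) = -0.18845135

-0.188451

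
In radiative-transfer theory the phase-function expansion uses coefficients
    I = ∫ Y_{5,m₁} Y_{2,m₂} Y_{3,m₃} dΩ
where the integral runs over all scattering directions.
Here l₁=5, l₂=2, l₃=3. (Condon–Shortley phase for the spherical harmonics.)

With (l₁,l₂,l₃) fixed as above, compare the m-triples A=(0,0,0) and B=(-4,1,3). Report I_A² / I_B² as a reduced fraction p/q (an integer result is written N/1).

25/21

Shared (l₁,l₂,l₃)=(5,2,3): N and (l;000)² cancel in I_A²/I_B².
A: Δ = 4!·6!·0!/11! = 1/2310; Racah Σ t=2..2: t=2:+1/144 = 1/144; ⇒ 3j(5 2 3; 0 0 0)² = 10/231, sgn -1
B: Δ = 4!·6!·0!/11! = 1/2310; Racah Σ t=3..3: t=3:−1/4320 = -1/4320; ⇒ 3j(5 2 3; -4 1 3)² = 2/55, sgn -1
I_A²/I_B² = (10/231)/(2/55) = 25/21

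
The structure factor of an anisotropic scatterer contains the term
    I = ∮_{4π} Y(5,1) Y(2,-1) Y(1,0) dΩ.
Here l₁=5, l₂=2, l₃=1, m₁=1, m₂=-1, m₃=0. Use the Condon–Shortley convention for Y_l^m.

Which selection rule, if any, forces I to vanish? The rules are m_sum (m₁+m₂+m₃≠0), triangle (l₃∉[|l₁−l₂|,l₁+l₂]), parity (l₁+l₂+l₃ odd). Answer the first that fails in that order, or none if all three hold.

triangle

azimuthal sum: 1 − 1 + 0 = 0  ✓
3 ≤ 1 ≤ 7 (triangle on l)  ✗
L = 5 + 2 + 1 = 8 (even)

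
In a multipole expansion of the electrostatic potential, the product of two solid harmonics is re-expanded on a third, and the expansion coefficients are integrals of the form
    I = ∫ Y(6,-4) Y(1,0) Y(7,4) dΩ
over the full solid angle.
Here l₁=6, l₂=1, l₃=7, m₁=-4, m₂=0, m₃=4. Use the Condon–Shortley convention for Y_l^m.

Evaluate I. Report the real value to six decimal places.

0.201000

Rules hold: Σm=0, L=14 even, 5≤7≤7.
N = 13·3·15 = 585
Δ = 0!·12!·2!/15! = 1/1365
Racah Σ t=0..0: t=0:+1/518400 = 1/518400
⇒ 3j(6 1 7; 0 0 0)² = 7/195, sgn -1
Racah Σ t=0..0: t=0:+1/7257600 = 1/7257600
⇒ 3j(6 1 7; -4 0 4)² = 11/455, sgn -1
4πI² = N·(3j₀)²·(3jₘ)² = 33/65
I = +1·√(0.507692/4π) = 0.20099968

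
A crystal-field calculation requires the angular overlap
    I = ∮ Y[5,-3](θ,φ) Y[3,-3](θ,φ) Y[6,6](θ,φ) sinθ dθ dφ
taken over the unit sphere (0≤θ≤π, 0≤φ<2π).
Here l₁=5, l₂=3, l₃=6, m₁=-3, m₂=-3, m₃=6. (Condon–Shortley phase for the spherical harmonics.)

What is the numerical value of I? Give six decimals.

-0.119512

Rules hold: Σm=0, L=14 even, 2≤6≤8.
N = 11·7·13 = 1001
Δ = 2!·8!·4!/15! = 1/675675
Racah Σ t=0..2: t=0:+1/8640 t=1:−1/2304 t=2:+1/8640 = -7/34560
⇒ 3j(5 3 6; 0 0 0)² = 7/429, sgn -1
Racah Σ t=0..0: t=0:+1/1935360 = 1/1935360
⇒ 3j(5 3 6; -3 -3 6)² = 1/91, sgn +1
4πI² = N·(3j₀)²·(3jₘ)² = 7/39
I = -1·√(0.179487/4π) = -0.11951207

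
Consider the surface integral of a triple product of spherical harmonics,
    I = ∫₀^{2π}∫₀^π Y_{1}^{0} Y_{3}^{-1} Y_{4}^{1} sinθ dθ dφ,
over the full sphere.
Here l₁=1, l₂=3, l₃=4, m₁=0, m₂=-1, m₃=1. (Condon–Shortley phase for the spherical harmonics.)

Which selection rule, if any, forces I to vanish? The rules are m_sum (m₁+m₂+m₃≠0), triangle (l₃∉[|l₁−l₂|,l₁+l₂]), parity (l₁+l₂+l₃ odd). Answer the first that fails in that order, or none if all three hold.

Σmᵢ = 0  ✓
l₃∈[|l₁−l₂|,l₁+l₂]=[2,4], have l₃=4  ✓
Σlᵢ = 8 ⇒ even  ✓

none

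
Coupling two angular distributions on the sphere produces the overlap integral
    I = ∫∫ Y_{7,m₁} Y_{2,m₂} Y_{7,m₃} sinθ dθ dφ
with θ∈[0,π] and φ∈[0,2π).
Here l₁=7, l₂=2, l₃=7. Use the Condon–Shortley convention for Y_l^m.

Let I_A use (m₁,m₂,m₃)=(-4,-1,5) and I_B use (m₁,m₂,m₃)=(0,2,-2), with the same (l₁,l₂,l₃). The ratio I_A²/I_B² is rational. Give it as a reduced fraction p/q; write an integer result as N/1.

Shared (l₁,l₂,l₃)=(7,2,7): N and (l;000)² cancel in I_A²/I_B².
A: Δ = 2!·12!·2!/17! = 1/185640; Racah Σ t=0..1: t=0:+1/79833600 t=1:−1/14515200 = -1/17740800; ⇒ 3j(7 2 7; -4 -1 5)² = 729/30940, sgn -1
B: Δ = 2!·12!·2!/17! = 1/185640; Racah Σ t=2..2: t=2:+1/2419200 = 1/2419200; ⇒ 3j(7 2 7; 0 2 -2)² = 27/1105, sgn -1
I_A²/I_B² = (729/30940)/(27/1105) = 27/28

27/28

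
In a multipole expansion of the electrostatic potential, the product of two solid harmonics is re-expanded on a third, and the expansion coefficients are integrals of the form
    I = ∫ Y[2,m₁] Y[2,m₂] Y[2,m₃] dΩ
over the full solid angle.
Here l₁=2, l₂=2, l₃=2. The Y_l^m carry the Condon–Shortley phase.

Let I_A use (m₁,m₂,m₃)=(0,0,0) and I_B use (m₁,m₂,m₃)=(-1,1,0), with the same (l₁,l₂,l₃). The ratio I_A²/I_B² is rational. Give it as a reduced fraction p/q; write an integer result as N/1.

4/1

Shared (l₁,l₂,l₃)=(2,2,2): N and (l;000)² cancel in I_A²/I_B².
A: Δ = 2!·2!·2!/7! = 1/630; Racah Σ t=0..2: t=0:+1/8 t=1:−1/1 t=2:+1/8 = -3/4; ⇒ 3j(2 2 2; 0 0 0)² = 2/35, sgn -1
B: Δ = 2!·2!·2!/7! = 1/630; Racah Σ t=1..2: t=1:−1/4 t=2:+1/2 = 1/4; ⇒ 3j(2 2 2; -1 1 0)² = 1/70, sgn +1
I_A²/I_B² = (2/35)/(1/70) = 4/1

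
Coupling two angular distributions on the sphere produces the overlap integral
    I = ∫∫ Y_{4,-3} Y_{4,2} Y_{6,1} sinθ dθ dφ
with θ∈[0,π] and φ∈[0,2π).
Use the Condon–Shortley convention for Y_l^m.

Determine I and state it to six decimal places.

Rules hold: Σm=0, L=14 even, 0≤6≤8.
N = 9·9·13 = 1053
Δ = 2!·6!·6!/15! = 1/1261260
Racah Σ t=0..2: t=0:+1/4608 t=1:−1/1296 t=2:+1/4608 = -7/20736
⇒ 3j(4 4 6; 0 0 0)² = 20/1287, sgn -1
Racah Σ t=1..2: t=1:−1/86400 t=2:+1/11520 = 13/172800
⇒ 3j(4 4 6; -3 2 1)² = 13/660, sgn -1
4πI² = N·(3j₀)²·(3jₘ)² = 39/121
I = +1·√(0.322314/4π) = 0.16015286

0.160153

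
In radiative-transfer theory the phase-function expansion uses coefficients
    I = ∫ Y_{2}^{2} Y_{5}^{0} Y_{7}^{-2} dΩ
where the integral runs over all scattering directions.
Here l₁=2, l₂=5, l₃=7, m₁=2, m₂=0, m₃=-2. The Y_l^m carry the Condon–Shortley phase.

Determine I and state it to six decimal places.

0.127204

Checks pass: Σm=0; 14 even; l₃=7∈[3,7].
(2·2+1)(2·5+1)(2·7+1) = 825
Δ: 0! 4! 10! / 15! → 1/15015
sum: t=0:+1/57600 = 1/57600
3j²(2 5 7; 0 0 0) = Δ·Π!·Σ² = 21/715  (sign -1)
sum: t=0:+1/345600 = 1/345600
3j²(2 5 7; 2 0 -2) = Δ·Π!·Σ² = 6/715  (sign -1)
combine: 4πI² = 825·21/715·6/715 = 378/1859
take √, sign +1: I = 0.12720415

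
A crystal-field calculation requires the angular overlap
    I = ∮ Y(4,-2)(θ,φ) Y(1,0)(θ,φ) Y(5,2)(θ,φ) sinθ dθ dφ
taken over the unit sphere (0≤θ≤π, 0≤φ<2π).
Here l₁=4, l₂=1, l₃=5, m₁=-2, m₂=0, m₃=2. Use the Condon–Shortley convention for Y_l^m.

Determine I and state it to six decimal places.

m-sum 0 ✓  L=10 even ✓  3≤5≤5 ✓
Π(2lᵢ+1) = 9×3×11 = 297
triangle coeff Δ(4,1,5) = 1/495
Σ_t [0,0]: t=0:+1/576 = 1/576
(3j)²=5/99 [(4 1 5; 0 0 0)], sign=-1
Σ_t [0,0]: t=0:+1/1440 = 1/1440
(3j)²=7/165 [(4 1 5; -2 0 2)], sign=-1
⇒ 4πI² = 7/11
I = (+1)√(7/11/(4π)) = 0.22503380

0.225034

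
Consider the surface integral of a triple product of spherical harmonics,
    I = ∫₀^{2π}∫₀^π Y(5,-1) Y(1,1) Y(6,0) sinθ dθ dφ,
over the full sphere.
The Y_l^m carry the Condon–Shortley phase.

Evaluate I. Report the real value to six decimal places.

Rules hold: Σm=0, L=12 even, 4≤6≤6.
N = 11·3·13 = 429
Δ = 0!·10!·2!/13! = 1/858
Racah Σ t=0..0: t=0:+1/14400 = 1/14400
⇒ 3j(5 1 6; 0 0 0)² = 6/143, sgn +1
Racah Σ t=0..0: t=0:+1/34560 = 1/34560
⇒ 3j(5 1 6; -1 1 0)² = 5/286, sgn +1
4πI² = N·(3j₀)²·(3jₘ)² = 45/143
I = +1·√(0.314685/4π) = 0.15824621

0.158246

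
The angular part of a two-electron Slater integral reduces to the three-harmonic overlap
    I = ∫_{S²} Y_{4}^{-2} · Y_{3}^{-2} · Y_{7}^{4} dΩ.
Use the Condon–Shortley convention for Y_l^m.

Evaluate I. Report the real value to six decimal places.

0.250850

m-sum 0 ✓  L=14 even ✓  1≤7≤7 ✓
Π(2lᵢ+1) = 9×7×15 = 945
triangle coeff Δ(4,3,7) = 1/45045
Σ_t [0,0]: t=0:+1/20736 = 1/20736
(3j)²=35/1287 [(4 3 7; 0 0 0)], sign=-1
Σ_t [0,0]: t=0:+1/172800 = 1/172800
(3j)²=2/65 [(4 3 7; -2 -2 4)], sign=-1
⇒ 4πI² = 1470/1859
I = (+1)√(1470/1859/(4π)) = 0.25084996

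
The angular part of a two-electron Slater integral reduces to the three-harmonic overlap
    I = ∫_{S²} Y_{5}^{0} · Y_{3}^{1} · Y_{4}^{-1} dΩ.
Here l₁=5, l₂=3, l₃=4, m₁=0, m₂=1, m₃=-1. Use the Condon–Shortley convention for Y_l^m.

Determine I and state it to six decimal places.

-0.009577

m-sum 0 ✓  L=12 even ✓  2≤4≤8 ✓
Π(2lᵢ+1) = 11×7×9 = 693
triangle coeff Δ(5,3,4) = 1/180180
Σ_t [1,3]: t=1:−1/576 t=2:+1/144 t=3:−1/576 = 1/288
(3j)²=20/1001 [(5 3 4; 0 0 0)], sign=+1
Σ_t [2,4]: t=2:+1/288 t=3:−1/288 t=4:+1/5760 = 1/5760
(3j)²=1/12012 [(5 3 4; 0 1 -1)], sign=-1
⇒ 4πI² = 15/13013
I = (-1)√(15/13013/(4π)) = -0.00957750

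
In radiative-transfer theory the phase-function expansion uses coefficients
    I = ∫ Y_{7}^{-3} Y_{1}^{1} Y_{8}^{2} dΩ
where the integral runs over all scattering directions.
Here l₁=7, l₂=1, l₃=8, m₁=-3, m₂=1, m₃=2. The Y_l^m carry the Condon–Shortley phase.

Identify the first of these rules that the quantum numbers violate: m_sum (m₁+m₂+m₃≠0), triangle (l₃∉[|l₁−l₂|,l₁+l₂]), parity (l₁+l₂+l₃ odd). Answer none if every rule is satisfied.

none

Σmᵢ = 0  ✓
l₃∈[|l₁−l₂|,l₁+l₂]=[6,8], have l₃=8  ✓
Σlᵢ = 16 ⇒ even  ✓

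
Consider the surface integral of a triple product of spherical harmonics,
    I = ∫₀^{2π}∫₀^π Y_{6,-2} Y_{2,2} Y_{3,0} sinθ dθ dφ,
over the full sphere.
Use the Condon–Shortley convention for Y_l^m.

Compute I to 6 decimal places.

0.000000

|6−2|≤3≤6+2 violated ⇒ I = 0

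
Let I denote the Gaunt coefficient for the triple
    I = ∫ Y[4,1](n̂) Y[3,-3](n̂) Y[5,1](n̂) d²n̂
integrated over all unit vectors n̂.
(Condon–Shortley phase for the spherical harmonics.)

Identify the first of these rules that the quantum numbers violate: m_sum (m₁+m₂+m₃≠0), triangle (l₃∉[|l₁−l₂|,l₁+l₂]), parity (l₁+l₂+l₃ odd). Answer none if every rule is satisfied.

azimuthal sum: 1 − 3 + 1 = -1  ✗
1 ≤ 5 ≤ 7 (triangle on l)
L = 4 + 3 + 5 = 12 (even)

m_sum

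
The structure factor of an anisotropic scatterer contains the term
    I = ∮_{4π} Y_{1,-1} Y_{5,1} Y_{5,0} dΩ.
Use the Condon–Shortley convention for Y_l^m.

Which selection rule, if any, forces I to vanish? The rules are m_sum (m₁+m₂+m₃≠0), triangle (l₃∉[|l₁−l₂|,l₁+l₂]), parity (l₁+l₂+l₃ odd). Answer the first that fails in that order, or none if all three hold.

Σmᵢ = 0  ✓
l₃∈[|l₁−l₂|,l₁+l₂]=[4,6], have l₃=5  ✓
Σlᵢ = 11 ⇒ odd  ✗

parity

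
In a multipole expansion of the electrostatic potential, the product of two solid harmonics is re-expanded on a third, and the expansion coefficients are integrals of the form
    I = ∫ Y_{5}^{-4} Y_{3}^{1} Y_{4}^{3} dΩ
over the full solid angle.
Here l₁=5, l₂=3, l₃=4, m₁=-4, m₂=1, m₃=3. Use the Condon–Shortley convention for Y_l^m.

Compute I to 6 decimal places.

Rules hold: Σm=0, L=12 even, 2≤4≤8.
N = 11·7·9 = 693
Δ = 4!·6!·2!/13! = 1/180180
Racah Σ t=1..3: t=1:−1/576 t=2:+1/144 t=3:−1/576 = 1/288
⇒ 3j(5 3 4; 0 0 0)² = 20/1001, sgn +1
Racah Σ t=3..4: t=3:−1/4320 t=4:+1/5760 = -1/17280
⇒ 3j(5 3 4; -4 1 3)² = 7/4290, sgn +1
4πI² = N·(3j₀)²·(3jₘ)² = 42/1859
I = +1·√(0.0225928/4π) = 0.04240138

0.042401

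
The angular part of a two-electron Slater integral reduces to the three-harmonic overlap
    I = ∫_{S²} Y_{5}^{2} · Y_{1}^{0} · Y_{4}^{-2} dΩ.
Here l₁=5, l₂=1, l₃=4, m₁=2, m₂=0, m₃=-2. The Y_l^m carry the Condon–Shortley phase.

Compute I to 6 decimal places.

Checks pass: Σm=0; 10 even; l₃=4∈[4,6].
(2·5+1)(2·1+1)(2·4+1) = 297
Δ: 2! 8! 0! / 11! → 1/495
sum: t=1:−1/576 = -1/576
3j²(5 1 4; 0 0 0) = Δ·Π!·Σ² = 5/99  (sign -1)
sum: t=1:−1/1440 = -1/1440
3j²(5 1 4; 2 0 -2) = Δ·Π!·Σ² = 7/165  (sign -1)
combine: 4πI² = 297·5/99·7/165 = 7/11
take √, sign +1: I = 0.22503380

0.225034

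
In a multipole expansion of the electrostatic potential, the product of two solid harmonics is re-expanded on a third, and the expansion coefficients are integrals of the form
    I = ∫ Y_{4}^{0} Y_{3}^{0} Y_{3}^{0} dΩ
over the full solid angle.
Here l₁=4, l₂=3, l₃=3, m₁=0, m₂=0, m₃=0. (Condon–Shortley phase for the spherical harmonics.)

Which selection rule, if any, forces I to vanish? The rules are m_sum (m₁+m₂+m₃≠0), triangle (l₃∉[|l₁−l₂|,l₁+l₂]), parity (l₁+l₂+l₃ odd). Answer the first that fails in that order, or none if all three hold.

none

Σmᵢ = 0  ✓
l₃∈[|l₁−l₂|,l₁+l₂]=[1,7], have l₃=3  ✓
Σlᵢ = 10 ⇒ even  ✓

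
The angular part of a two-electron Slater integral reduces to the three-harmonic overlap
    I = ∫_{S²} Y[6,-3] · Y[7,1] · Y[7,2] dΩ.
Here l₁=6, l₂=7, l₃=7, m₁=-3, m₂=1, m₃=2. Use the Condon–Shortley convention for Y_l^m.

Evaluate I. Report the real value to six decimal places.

Checks pass: Σm=0; 20 even; l₃=7∈[1,13].
(2·6+1)(2·7+1)(2·7+1) = 2925
Δ: 6! 6! 8! / 21! → 1/2444321880
sum: t=0:+1/2612736000 t=1:−1/20736000 t=2:+1/1658880 t=3:−1/746496 t=4:+1/1658880 t=5:−1/20736000 t=6:+1/2612736000 = -1/4354560
3j²(6 7 7; 0 0 0) = Δ·Π!·Σ² = 1000/138567  (sign +1)
sum: t=3:−1/18662400 t=4:+1/3317760 t=5:−1/4147200 t=6:+1/37324800 = 1/29859840
3j²(6 7 7; -3 1 2) = Δ·Π!·Σ² = 175/138567  (sign -1)
combine: 4πI² = 2925·1000/138567·175/138567 = 4375000/164109517
take √, sign -1: I = -0.04605929

-0.046059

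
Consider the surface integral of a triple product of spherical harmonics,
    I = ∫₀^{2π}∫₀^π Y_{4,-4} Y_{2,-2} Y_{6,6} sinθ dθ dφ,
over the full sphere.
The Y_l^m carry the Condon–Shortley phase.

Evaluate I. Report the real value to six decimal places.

0.353849

m-sum 0 ✓  L=12 even ✓  2≤6≤6 ✓
Π(2lᵢ+1) = 9×5×13 = 585
triangle coeff Δ(4,2,6) = 1/6435
Σ_t [0,0]: t=0:+1/2304 = 1/2304
(3j)²=5/143 [(4 2 6; 0 0 0)], sign=+1
Σ_t [0,0]: t=0:+1/967680 = 1/967680
(3j)²=1/13 [(4 2 6; -4 -2 6)], sign=+1
⇒ 4πI² = 225/143
I = (+1)√(225/143/(4π)) = 0.35384927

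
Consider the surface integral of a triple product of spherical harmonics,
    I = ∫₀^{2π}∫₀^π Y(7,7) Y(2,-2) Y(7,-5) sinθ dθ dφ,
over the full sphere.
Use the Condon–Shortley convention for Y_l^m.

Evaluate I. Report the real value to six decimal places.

0.066694

Checks pass: Σm=0; 16 even; l₃=7∈[5,9].
(2·7+1)(2·2+1)(2·7+1) = 1125
Δ: 2! 12! 2! / 17! → 1/185640
sum: t=0:+1/2419200 t=1:−1/518400 t=2:+1/2419200 = -1/907200
3j²(7 2 7; 0 0 0) = Δ·Π!·Σ² = 56/3315  (sign +1)
sum: t=0:+1/1916006400 = 1/1916006400
3j²(7 2 7; 7 -2 -5) = Δ·Π!·Σ² = 1/340  (sign +1)
combine: 4πI² = 1125·56/3315·1/340 = 210/3757
take √, sign +1: I = 0.06669359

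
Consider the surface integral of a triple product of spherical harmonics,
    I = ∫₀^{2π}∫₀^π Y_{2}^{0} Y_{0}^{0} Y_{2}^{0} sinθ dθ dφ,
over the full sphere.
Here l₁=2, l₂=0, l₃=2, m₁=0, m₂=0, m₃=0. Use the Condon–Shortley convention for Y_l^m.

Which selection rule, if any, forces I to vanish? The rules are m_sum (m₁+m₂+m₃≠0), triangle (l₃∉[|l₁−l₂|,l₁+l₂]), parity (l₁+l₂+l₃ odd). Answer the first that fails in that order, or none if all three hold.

none

m₁+m₂+m₃ = 0 + 0 + 0 = 0  ✓
triangle: |2−0|=2 ≤ l₃=2 ≤ 2+0=2  ✓
parity: l₁+l₂+l₃ = 4 is even  ✓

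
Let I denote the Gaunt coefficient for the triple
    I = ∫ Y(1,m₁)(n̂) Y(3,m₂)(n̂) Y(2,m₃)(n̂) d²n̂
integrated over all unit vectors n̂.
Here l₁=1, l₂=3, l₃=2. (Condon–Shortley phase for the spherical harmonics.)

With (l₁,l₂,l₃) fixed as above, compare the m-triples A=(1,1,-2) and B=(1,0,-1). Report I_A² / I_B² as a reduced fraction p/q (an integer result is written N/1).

l's match ⇒ only the (l;m) 3-j factors differ between A and B.
A: triangle coeff Δ(1,3,2) = 1/105; Σ_t [0,0]: t=0:+1/48 = 1/48; (3j)²=1/105 [(1 3 2; 1 1 -2)], sign=+1
B: triangle coeff Δ(1,3,2) = 1/105; Σ_t [0,0]: t=0:+1/12 = 1/12; (3j)²=1/35 [(1 3 2; 1 0 -1)], sign=-1
I_A²/I_B² = (1/105)/(1/35) = 1/3

1/3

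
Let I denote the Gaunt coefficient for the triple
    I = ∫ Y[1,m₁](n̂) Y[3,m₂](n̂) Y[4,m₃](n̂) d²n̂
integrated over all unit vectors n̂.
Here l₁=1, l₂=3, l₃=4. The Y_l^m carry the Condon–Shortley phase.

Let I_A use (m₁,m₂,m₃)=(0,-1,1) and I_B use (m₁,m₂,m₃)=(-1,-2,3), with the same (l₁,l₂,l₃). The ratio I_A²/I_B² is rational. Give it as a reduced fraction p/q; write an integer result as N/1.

5/7

Shared (l₁,l₂,l₃)=(1,3,4): N and (l;000)² cancel in I_A²/I_B².
A: Δ = 0!·2!·6!/9! = 1/252; Racah Σ t=0..0: t=0:+1/48 = 1/48; ⇒ 3j(1 3 4; 0 -1 1)² = 5/84, sgn -1
B: Δ = 0!·2!·6!/9! = 1/252; Racah Σ t=0..0: t=0:+1/240 = 1/240; ⇒ 3j(1 3 4; -1 -2 3)² = 1/12, sgn -1
I_A²/I_B² = (5/84)/(1/12) = 5/7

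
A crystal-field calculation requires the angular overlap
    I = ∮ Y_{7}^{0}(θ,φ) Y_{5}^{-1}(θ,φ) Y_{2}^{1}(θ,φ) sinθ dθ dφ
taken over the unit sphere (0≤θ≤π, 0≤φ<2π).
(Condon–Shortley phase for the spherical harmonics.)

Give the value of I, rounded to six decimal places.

m-sum 0 ✓  L=14 even ✓  2≤2≤12 ✓
Π(2lᵢ+1) = 15×11×5 = 825
triangle coeff Δ(7,5,2) = 1/15015
Σ_t [5,5]: t=5:−1/57600 = -1/57600
(3j)²=21/715 [(7 5 2; 0 0 0)], sign=-1
Σ_t [4,4]: t=4:+1/103680 = 1/103680
(3j)²=7/429 [(7 5 2; 0 -1 1)], sign=-1
⇒ 4πI² = 735/1859
I = (+1)√(735/1859/(4π)) = 0.17737771

0.177378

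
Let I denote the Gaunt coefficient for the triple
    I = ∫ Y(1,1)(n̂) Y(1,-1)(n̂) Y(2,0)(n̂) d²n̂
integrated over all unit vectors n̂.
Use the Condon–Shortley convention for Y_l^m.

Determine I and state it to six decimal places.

Checks pass: Σm=0; 4 even; l₃=2∈[0,2].
(2·1+1)(2·1+1)(2·2+1) = 45
Δ: 0! 2! 2! / 5! → 1/30
sum: t=0:+1/1 = 1/1
3j²(1 1 2; 0 0 0) = Δ·Π!·Σ² = 2/15  (sign +1)
sum: t=0:+1/4 = 1/4
3j²(1 1 2; 1 -1 0) = Δ·Π!·Σ² = 1/30  (sign +1)
combine: 4πI² = 45·2/15·1/30 = 1/5
take √, sign +1: I = 0.12615663

0.126157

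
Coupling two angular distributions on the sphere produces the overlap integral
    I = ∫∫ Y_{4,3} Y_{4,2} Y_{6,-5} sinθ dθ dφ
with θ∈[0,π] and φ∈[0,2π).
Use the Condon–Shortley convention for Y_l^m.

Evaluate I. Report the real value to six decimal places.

m-sum 0 ✓  L=14 even ✓  0≤6≤8 ✓
Π(2lᵢ+1) = 9×9×13 = 1053
triangle coeff Δ(4,4,6) = 1/1261260
Σ_t [0,2]: t=0:+1/4608 t=1:−1/1296 t=2:+1/4608 = -7/20736
(3j)²=20/1287 [(4 4 6; 0 0 0)], sign=-1
Σ_t [0,1]: t=0:+1/172800 t=1:−1/86400 = -1/172800
(3j)²=1/130 [(4 4 6; 3 2 -5)], sign=+1
⇒ 4πI² = 18/143
I = (-1)√(18/143/(4π)) = -0.10008369

-0.100084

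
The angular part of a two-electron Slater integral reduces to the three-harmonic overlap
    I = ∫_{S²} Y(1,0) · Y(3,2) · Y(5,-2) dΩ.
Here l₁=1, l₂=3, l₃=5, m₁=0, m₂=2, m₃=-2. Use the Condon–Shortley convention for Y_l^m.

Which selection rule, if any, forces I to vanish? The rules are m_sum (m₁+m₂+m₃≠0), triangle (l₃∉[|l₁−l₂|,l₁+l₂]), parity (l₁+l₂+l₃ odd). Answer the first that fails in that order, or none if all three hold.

triangle

azimuthal sum: 0 + 2 − 2 = 0  ✓
2 ≤ 5 ≤ 4 (triangle on l)  ✗
L = 1 + 3 + 5 = 9 (odd)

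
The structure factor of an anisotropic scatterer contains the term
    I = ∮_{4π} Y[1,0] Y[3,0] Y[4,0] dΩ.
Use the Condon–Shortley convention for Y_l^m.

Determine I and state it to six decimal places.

0.246233

Checks pass: Σm=0; 8 even; l₃=4∈[2,4].
(2·1+1)(2·3+1)(2·4+1) = 189
Δ: 0! 2! 6! / 9! → 1/252
sum: t=0:+1/36 = 1/36
3j²(1 3 4; 0 0 0) = Δ·Π!·Σ² = 4/63  (sign +1)
(m-triple is (0,0,0) — same symbol as above.)
combine: 4πI² = 189·4/63·4/63 = 16/21
take √, sign +1: I = 0.24623252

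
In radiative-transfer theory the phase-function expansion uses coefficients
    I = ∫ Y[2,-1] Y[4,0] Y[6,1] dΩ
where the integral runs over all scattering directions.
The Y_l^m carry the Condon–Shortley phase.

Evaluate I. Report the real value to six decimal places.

-0.210395

m-sum 0 ✓  L=12 even ✓  2≤6≤6 ✓
Π(2lᵢ+1) = 5×9×13 = 585
triangle coeff Δ(2,4,6) = 1/6435
Σ_t [0,0]: t=0:+1/2304 = 1/2304
(3j)²=5/143 [(2 4 6; 0 0 0)], sign=+1
Σ_t [0,0]: t=0:+1/3456 = 1/3456
(3j)²=35/1287 [(2 4 6; -1 0 1)], sign=-1
⇒ 4πI² = 875/1573
I = (-1)√(875/1573/(4π)) = -0.21039467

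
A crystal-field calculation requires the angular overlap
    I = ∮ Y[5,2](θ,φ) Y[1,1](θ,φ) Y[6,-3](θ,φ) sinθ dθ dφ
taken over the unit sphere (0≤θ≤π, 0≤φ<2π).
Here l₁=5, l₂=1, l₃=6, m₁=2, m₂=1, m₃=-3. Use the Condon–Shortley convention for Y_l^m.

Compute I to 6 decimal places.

-0.245154

Checks pass: Σm=0; 12 even; l₃=6∈[4,6].
(2·5+1)(2·1+1)(2·6+1) = 429
Δ: 0! 10! 2! / 13! → 1/858
sum: t=0:+1/14400 = 1/14400
3j²(5 1 6; 0 0 0) = Δ·Π!·Σ² = 6/143  (sign +1)
sum: t=0:+1/60480 = 1/60480
3j²(5 1 6; 2 1 -3) = Δ·Π!·Σ² = 6/143  (sign -1)
combine: 4πI² = 429·6/143·6/143 = 108/143
take √, sign -1: I = -0.24515397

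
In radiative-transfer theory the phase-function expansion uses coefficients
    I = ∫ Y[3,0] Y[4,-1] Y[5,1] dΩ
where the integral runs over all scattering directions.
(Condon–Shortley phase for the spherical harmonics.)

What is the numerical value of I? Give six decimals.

m-sum 0 ✓  L=12 even ✓  1≤5≤7 ✓
Π(2lᵢ+1) = 7×9×11 = 693
triangle coeff Δ(3,4,5) = 1/180180
Σ_t [0,2]: t=0:+1/576 t=1:−1/144 t=2:+1/576 = -1/288
(3j)²=20/1001 [(3 4 5; 0 0 0)], sign=+1
Σ_t [0,2]: t=0:+1/432 t=1:−1/192 t=2:+1/1440 = -19/8640
(3j)²=361/30030 [(3 4 5; 0 -1 1)], sign=-1
⇒ 4πI² = 2166/13013
I = (-1)√(2166/13013/(4π)) = -0.11508947

-0.115089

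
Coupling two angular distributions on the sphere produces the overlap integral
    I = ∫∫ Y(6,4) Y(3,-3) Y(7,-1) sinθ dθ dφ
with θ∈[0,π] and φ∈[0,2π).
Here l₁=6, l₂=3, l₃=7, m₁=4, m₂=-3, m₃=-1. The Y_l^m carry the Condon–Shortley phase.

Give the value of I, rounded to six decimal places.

0.086279

m-sum 0 ✓  L=16 even ✓  3≤7≤9 ✓
Π(2lᵢ+1) = 13×7×15 = 1365
triangle coeff Δ(6,3,7) = 1/2042040
Σ_t [0,2]: t=0:+1/207360 t=1:−1/57600 t=2:+1/207360 = -1/129600
(3j)²=168/12155 [(6 3 7; 0 0 0)], sign=+1
Σ_t [0,0]: t=0:+1/3870720 = 1/3870720
(3j)²=675/136136 [(6 3 7; 4 -3 -1)], sign=+1
⇒ 4πI² = 42525/454597
I = (+1)√(42525/454597/(4π)) = 0.08627877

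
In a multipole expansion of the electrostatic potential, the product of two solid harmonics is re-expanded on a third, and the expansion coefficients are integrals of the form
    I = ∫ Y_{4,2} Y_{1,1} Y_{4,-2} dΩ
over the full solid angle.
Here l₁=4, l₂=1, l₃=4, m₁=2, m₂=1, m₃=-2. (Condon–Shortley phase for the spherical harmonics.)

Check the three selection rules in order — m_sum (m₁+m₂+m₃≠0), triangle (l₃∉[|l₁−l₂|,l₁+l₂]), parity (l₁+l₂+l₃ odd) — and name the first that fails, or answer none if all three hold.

m_sum

azimuthal sum: 2 + 1 − 2 = 1  ✗
3 ≤ 4 ≤ 5 (triangle on l)
L = 4 + 1 + 4 = 9 (odd)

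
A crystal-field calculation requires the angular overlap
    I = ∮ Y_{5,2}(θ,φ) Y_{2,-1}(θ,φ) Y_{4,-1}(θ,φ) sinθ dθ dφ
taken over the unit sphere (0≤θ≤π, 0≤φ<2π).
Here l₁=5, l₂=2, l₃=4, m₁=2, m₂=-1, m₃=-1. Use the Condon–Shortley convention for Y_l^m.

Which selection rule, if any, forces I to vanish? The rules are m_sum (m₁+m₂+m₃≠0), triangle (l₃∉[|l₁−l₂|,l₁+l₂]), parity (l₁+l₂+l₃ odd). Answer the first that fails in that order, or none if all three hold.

parity

m₁+m₂+m₃ = 2 − 1 − 1 = 0  ✓
triangle: |5−2|=3 ≤ l₃=4 ≤ 5+2=7  ✓
parity: l₁+l₂+l₃ = 11 is odd  ✗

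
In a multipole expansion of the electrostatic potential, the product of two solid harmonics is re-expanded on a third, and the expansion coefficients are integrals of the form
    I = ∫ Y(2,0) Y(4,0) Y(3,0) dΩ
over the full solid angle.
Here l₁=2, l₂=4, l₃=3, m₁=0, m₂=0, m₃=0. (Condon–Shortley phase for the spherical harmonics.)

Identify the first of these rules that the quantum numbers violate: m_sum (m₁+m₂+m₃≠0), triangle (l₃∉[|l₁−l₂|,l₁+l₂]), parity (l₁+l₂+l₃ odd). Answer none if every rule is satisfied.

azimuthal sum: 0 + 0 + 0 = 0  ✓
2 ≤ 3 ≤ 6 (triangle on l)  ✓
L = 2 + 4 + 3 = 9 (odd)  ✗

parity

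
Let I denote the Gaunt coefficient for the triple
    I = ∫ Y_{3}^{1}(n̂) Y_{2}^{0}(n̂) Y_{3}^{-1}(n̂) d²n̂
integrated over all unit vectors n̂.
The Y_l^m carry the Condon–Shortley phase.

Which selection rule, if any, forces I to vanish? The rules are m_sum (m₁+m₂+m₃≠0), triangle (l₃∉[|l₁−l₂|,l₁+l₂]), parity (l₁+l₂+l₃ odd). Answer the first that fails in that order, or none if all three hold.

none

m₁+m₂+m₃ = 1 + 0 − 1 = 0  ✓
triangle: |3−2|=1 ≤ l₃=3 ≤ 3+2=5  ✓
parity: l₁+l₂+l₃ = 8 is even  ✓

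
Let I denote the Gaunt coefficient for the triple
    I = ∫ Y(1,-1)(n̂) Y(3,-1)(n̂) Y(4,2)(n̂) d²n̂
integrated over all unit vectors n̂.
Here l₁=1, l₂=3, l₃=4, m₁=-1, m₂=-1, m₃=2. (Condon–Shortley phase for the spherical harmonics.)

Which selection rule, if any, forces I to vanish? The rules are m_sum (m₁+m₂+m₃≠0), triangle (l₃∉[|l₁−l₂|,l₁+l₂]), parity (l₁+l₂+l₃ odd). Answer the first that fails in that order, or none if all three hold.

Σmᵢ = 0  ✓
l₃∈[|l₁−l₂|,l₁+l₂]=[2,4], have l₃=4  ✓
Σlᵢ = 8 ⇒ even  ✓

none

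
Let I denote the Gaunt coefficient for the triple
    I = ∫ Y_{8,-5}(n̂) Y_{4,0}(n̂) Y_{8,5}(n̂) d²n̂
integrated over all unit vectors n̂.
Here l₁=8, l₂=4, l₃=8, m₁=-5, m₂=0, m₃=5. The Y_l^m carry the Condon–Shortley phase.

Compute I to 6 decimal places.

0.133624

Rules hold: Σm=0, L=20 even, 4≤8≤12.
N = 17·9·17 = 2601
Δ = 4!·12!·4!/21! = 1/185175900
Racah Σ t=0..4: t=0:+1/557383680 t=1:−1/21772800 t=2:+1/8294400 t=3:−1/21772800 t=4:+1/557383680 = 1/30965760
⇒ 3j(8 4 8; 0 0 0)² = 36/4199, sgn +1
Racah Σ t=1..4: t=1:−1/17244057600 t=2:+1/638668800 t=3:−1/261273600 t=4:+1/1254113280 = -1/656916480
⇒ 3j(8 4 8; -5 0 5)² = 13/1292, sgn +1
4πI² = N·(3j₀)²·(3jₘ)² = 81/361
I = +1·√(0.224377/4π) = 0.13362385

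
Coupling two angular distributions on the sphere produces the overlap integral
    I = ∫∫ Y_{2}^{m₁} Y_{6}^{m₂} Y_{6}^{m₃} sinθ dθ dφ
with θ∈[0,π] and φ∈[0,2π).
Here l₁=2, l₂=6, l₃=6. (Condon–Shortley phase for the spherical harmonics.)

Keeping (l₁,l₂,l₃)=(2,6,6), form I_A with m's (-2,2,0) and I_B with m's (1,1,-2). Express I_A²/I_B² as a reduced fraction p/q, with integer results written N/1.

14/3

l's match ⇒ only the (l;m) 3-j factors differ between A and B.
A: triangle coeff Δ(2,6,6) = 1/90090; Σ_t [2,2]: t=2:+1/69120 = 1/69120; (3j)²=4/143 [(2 6 6; -2 2 0)], sign=+1
B: triangle coeff Δ(2,6,6) = 1/90090; Σ_t [0,1]: t=0:+1/60480 t=1:−1/34560 = -1/80640; (3j)²=6/1001 [(2 6 6; 1 1 -2)], sign=-1
I_A²/I_B² = (4/143)/(6/1001) = 14/3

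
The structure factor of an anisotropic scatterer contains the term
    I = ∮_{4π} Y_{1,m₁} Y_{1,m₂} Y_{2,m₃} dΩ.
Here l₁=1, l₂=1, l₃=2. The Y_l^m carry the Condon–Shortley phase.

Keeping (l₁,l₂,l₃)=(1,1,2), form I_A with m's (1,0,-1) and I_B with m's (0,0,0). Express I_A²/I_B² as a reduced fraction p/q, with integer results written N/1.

Shared (l₁,l₂,l₃)=(1,1,2): N and (l;000)² cancel in I_A²/I_B².
A: Δ = 0!·2!·2!/5! = 1/30; Racah Σ t=0..0: t=0:+1/2 = 1/2; ⇒ 3j(1 1 2; 1 0 -1)² = 1/10, sgn -1
B: Δ = 0!·2!·2!/5! = 1/30; Racah Σ t=0..0: t=0:+1/1 = 1/1; ⇒ 3j(1 1 2; 0 0 0)² = 2/15, sgn +1
I_A²/I_B² = (1/10)/(2/15) = 3/4

3/4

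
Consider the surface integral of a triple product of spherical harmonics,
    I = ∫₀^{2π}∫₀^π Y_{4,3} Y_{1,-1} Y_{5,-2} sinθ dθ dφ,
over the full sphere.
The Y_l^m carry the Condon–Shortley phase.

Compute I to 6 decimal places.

0.085055

m-sum 0 ✓  L=10 even ✓  3≤5≤5 ✓
Π(2lᵢ+1) = 9×3×11 = 297
triangle coeff Δ(4,1,5) = 1/495
Σ_t [0,0]: t=0:+1/576 = 1/576
(3j)²=5/99 [(4 1 5; 0 0 0)], sign=-1
Σ_t [0,0]: t=0:+1/10080 = 1/10080
(3j)²=1/165 [(4 1 5; 3 -1 -2)], sign=-1
⇒ 4πI² = 1/11
I = (+1)√(1/11/(4π)) = 0.08505478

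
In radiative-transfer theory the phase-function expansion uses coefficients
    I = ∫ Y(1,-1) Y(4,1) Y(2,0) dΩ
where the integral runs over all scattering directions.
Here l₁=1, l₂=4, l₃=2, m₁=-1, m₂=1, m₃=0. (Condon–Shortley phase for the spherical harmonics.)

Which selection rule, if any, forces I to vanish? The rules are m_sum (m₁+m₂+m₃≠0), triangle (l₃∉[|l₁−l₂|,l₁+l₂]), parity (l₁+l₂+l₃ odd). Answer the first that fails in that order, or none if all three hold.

m₁+m₂+m₃ = -1 + 1 + 0 = 0  ✓
triangle: |1−4|=3 ≤ l₃=2 ≤ 1+4=5  ✗
parity: l₁+l₂+l₃ = 7 is odd

triangle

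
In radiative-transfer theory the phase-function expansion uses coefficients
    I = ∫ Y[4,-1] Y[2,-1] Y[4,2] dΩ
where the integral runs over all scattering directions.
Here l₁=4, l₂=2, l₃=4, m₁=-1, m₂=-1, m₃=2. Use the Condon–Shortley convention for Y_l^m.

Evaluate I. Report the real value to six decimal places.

Checks pass: Σm=0; 10 even; l₃=4∈[2,6].
(2·4+1)(2·2+1)(2·4+1) = 405
Δ: 2! 6! 2! / 11! → 1/13860
sum: t=0:+1/192 t=1:−1/36 t=2:+1/192 = -5/288
3j²(4 2 4; 0 0 0) = Δ·Π!·Σ² = 20/693  (sign -1)
sum: t=0:+1/240 t=1:−1/96 = -1/160
3j²(4 2 4; -1 -1 2) = Δ·Π!·Σ² = 27/1540  (sign -1)
combine: 4πI² = 405·20/693·27/1540 = 1215/5929
take √, sign +1: I = 0.12770047

0.127700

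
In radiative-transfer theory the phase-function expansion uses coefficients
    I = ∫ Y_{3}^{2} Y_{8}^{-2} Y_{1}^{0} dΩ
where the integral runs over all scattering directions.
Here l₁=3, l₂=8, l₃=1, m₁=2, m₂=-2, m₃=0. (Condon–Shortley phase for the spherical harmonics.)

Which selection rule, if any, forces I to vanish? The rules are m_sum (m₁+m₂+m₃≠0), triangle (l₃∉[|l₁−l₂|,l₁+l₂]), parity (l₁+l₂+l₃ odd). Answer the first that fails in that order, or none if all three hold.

m₁+m₂+m₃ = 2 − 2 + 0 = 0  ✓
triangle: |3−8|=5 ≤ l₃=1 ≤ 3+8=11  ✗
parity: l₁+l₂+l₃ = 12 is even

triangle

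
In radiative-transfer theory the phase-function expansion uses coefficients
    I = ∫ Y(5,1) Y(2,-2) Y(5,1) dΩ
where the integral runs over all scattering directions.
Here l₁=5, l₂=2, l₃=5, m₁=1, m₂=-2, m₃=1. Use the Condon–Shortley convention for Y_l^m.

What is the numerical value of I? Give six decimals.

0.198089

Checks pass: Σm=0; 12 even; l₃=5∈[3,7].
(2·5+1)(2·2+1)(2·5+1) = 605
Δ: 2! 8! 2! / 13! → 1/38610
sum: t=0:+1/2880 t=1:−1/576 t=2:+1/2880 = -1/960
3j²(5 2 5; 0 0 0) = Δ·Π!·Σ² = 10/429  (sign +1)
sum: t=0:+1/2304 = 1/2304
3j²(5 2 5; 1 -2 1) = Δ·Π!·Σ² = 5/143  (sign +1)
combine: 4πI² = 605·10/429·5/143 = 250/507
take √, sign +1: I = 0.19808933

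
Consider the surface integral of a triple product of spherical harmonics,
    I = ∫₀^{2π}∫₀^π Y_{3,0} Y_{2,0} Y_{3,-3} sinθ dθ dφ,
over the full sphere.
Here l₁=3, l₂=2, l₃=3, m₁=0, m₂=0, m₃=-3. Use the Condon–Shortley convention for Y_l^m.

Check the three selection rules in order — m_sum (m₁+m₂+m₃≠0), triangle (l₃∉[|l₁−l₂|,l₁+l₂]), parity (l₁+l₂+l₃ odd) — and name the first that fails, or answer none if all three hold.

m_sum

m₁+m₂+m₃ = 0 + 0 − 3 = -3  ✗
triangle: |3−2|=1 ≤ l₃=3 ≤ 3+2=5
parity: l₁+l₂+l₃ = 8 is even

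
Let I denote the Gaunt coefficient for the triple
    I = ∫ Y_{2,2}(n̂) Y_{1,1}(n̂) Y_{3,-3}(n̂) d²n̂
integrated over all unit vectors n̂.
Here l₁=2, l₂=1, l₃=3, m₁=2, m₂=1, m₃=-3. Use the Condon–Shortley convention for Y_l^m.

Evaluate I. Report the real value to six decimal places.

-0.319865

Checks pass: Σm=0; 6 even; l₃=3∈[1,3].
(2·2+1)(2·1+1)(2·3+1) = 105
Δ: 0! 4! 2! / 7! → 1/105
sum: t=0:+1/4 = 1/4
3j²(2 1 3; 0 0 0) = Δ·Π!·Σ² = 3/35  (sign -1)
sum: t=0:+1/48 = 1/48
3j²(2 1 3; 2 1 -3) = Δ·Π!·Σ² = 1/7  (sign +1)
combine: 4πI² = 105·3/35·1/7 = 9/7
take √, sign -1: I = -0.31986543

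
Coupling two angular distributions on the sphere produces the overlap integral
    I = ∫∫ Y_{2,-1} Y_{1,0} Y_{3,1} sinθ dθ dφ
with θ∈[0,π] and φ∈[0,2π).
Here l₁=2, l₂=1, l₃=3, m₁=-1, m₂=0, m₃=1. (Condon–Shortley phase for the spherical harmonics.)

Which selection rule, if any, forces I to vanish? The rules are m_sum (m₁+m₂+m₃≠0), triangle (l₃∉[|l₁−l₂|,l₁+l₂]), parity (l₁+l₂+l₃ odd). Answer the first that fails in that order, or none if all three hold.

azimuthal sum: -1 + 0 + 1 = 0  ✓
1 ≤ 3 ≤ 3 (triangle on l)  ✓
L = 2 + 1 + 3 = 6 (even)  ✓

none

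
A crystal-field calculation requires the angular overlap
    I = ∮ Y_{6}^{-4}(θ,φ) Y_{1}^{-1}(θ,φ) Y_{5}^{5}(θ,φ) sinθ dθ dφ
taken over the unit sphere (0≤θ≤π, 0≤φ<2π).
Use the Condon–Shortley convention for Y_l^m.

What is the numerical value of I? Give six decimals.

0.040859

m-sum 0 ✓  L=12 even ✓  5≤5≤7 ✓
Π(2lᵢ+1) = 13×3×11 = 429
triangle coeff Δ(6,1,5) = 1/858
Σ_t [1,1]: t=1:−1/14400 = -1/14400
(3j)²=6/143 [(6 1 5; 0 0 0)], sign=+1
Σ_t [0,0]: t=0:+1/7257600 = 1/7257600
(3j)²=1/858 [(6 1 5; -4 -1 5)], sign=+1
⇒ 4πI² = 3/143
I = (+1)√(3/143/(4π)) = 0.04085899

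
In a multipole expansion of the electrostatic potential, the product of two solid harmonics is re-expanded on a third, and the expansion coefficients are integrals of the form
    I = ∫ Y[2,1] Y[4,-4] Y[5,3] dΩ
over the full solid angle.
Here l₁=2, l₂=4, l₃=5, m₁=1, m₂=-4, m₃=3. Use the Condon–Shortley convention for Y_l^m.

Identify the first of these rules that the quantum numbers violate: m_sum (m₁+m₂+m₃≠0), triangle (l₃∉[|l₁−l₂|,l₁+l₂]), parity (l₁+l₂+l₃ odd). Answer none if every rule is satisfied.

parity

Σmᵢ = 0  ✓
l₃∈[|l₁−l₂|,l₁+l₂]=[2,6], have l₃=5  ✓
Σlᵢ = 11 ⇒ odd  ✗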